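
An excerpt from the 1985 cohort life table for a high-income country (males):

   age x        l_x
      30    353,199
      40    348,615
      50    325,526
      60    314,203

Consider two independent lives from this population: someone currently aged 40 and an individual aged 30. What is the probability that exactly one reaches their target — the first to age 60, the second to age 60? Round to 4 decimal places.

p₁ = l_60/l_40 = 314,203/348,615 = 0.901289; p₂ = l_60/l_30 = 314,203/353,199 = 0.889592.
P(exactly one) = p₁(1−p₂) + (1−p₁)p₂ = 0.099510 + 0.087813 = 0.187322.

0.1873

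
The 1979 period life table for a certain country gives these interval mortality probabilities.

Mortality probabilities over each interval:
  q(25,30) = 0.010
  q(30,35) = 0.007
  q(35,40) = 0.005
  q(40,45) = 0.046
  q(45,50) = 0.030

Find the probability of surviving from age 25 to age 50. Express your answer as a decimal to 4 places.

0.9052

P(survive 25→50) = (1 − 0.010) × (1 − 0.007) × (1 − 0.005) × (1 − 0.046) × (1 − 0.030).
= 0.990 × 0.993 × 0.995 × 0.954 × 0.970 = 0.905165.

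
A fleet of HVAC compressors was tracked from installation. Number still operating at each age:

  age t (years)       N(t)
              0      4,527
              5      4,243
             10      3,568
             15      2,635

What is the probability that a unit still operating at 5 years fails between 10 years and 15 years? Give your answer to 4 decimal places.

0.2199

This is the probability of reaching 10 but not 15, conditional on being operational at 5: (N(10) − N(15)) / N(5).
= (3,568 − 2,635) / 4,243 = 933 / 4,243 = 0.219892.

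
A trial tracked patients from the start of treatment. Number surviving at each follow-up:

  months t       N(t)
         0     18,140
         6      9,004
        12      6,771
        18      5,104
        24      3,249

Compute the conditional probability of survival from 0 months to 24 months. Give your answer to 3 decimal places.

0.179

The conditional survival probability is N(24)/N(0) = 3,249/18,140 = 0.179107.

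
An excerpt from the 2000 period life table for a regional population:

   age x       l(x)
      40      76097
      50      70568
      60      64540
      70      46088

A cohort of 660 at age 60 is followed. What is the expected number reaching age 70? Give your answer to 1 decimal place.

471.3

The relevant probability is 46088/64540 = 0.714100.
Expected number = 660 × 0.714100 = 471.3.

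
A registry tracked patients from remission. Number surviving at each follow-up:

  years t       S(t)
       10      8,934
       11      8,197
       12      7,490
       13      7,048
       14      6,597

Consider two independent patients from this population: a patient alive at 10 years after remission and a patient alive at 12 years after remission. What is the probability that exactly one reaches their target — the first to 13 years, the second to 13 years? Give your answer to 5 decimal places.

0.24520

p₁ = S(13)/S(10) = 7,048/8,934 = 0.788896; p₂ = S(13)/S(12) = 7,048/7,490 = 0.940988.
P(exactly one) = p₁(1−p₂) + (1−p₁)p₂ = 0.046554 + 0.198646 = 0.245201.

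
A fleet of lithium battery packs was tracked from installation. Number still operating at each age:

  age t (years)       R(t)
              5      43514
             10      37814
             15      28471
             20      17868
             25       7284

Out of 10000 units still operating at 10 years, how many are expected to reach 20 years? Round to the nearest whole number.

4725

The relevant probability is 17868/37814 = 0.472523.
Expected number = 10000 × 0.472523 = 4725.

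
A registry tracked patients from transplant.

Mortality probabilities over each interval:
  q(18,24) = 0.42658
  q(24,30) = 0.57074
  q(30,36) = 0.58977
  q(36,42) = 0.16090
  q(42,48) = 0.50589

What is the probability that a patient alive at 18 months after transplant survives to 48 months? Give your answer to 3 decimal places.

Survival from 18 to 48 is the product of surviving each interval: (1 − 0.42658) × (1 − 0.57074) × (1 − 0.58977) × (1 − 0.16090) × (1 − 0.50589).
= 0.57342 × 0.42926 × 0.41023 × 0.83910 × 0.49411 = 0.041866.

0.042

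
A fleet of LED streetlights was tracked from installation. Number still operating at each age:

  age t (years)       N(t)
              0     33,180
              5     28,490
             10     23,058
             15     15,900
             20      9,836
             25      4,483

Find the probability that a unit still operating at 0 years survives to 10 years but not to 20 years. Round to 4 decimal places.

0.3985

This is the probability of reaching 10 but not 20, conditional on being operational at 0: (N(10) − N(20)) / N(0).
= (23,058 − 9,836) / 33,180 = 13,222 / 33,180 = 0.398493.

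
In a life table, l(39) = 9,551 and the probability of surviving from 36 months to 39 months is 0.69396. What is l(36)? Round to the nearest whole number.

l(36) = l(39) / p = 9,551 / 0.69396 = 13763.

13763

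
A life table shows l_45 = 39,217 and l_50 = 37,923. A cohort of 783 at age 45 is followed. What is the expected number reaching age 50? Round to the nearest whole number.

The relevant probability is 37,923/39,217 = 0.967004.
Expected number = 783 × 0.967004 = 757.

757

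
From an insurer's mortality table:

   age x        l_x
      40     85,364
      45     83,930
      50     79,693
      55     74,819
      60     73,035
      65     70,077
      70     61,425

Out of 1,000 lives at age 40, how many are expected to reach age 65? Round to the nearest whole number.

821

The relevant probability is 70,077/85,364 = 0.820920.
Expected number = 1,000 × 0.820920 = 821.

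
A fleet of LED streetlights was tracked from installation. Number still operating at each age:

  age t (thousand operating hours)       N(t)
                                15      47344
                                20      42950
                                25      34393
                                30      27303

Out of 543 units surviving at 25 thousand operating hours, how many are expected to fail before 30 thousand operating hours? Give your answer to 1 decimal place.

111.9

The relevant probability is 1 − 27303/34393 = 0.206147.
Expected number = 543 × 0.206147 = 111.9.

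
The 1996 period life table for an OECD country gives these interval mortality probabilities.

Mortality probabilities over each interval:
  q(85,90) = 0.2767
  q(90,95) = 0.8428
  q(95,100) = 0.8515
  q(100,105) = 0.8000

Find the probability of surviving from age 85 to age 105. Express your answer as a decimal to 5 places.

0.00338

P(survive 85→105) = (1 − 0.2767) × (1 − 0.8428) × (1 − 0.8515) × (1 − 0.8000).
= 0.7233 × 0.1572 × 0.1485 × 0.2000 = 0.003377.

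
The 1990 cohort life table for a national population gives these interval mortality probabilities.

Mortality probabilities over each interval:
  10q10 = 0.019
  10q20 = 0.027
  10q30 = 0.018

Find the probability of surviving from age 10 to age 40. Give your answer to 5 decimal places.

0.93733

Chaining the interval survival probabilities: (1 − 0.019) × (1 − 0.027) × (1 − 0.018).
= 0.981 × 0.973 × 0.982 = 0.937332.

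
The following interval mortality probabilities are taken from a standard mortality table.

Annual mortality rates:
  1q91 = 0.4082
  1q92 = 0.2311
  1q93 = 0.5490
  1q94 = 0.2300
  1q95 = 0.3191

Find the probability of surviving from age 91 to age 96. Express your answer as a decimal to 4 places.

5p91 = (1 − 0.4082) × (1 − 0.2311) × (1 − 0.5490) × (1 − 0.2300) × (1 − 0.3191).
= 0.5918 × 0.7689 × 0.4510 × 0.7700 × 0.6809 = 0.107596.

0.1076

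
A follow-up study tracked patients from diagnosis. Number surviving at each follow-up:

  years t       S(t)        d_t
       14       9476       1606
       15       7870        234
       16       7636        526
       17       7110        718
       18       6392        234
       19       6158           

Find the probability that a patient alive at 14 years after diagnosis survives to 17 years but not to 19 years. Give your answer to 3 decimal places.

This is the probability of reaching 17 but not 19, conditional on being alive at 14: (S(17) − S(19)) / S(14).
= (7110 − 6158) / 9476 = 952 / 9476 = 0.100464.

0.100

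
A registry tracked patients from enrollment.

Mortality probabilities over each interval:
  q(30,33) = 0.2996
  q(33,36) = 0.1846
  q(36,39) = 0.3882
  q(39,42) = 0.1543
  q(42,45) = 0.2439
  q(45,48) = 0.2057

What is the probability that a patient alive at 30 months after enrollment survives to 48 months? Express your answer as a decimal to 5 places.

P(survive 30→48) = (1 − 0.2996) × (1 − 0.1846) × (1 − 0.3882) × (1 − 0.1543) × (1 − 0.2439) × (1 − 0.2057).
= 0.7004 × 0.8154 × 0.6118 × 0.8457 × 0.7561 × 0.7943 = 0.177462.

0.17746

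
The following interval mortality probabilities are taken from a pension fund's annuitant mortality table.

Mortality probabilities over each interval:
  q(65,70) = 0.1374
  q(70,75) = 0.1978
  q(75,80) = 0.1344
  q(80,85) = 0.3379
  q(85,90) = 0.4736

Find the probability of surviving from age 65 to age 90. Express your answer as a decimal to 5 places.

0.20876

Survival from 65 to 90 is the product of surviving each interval: (1 − 0.1374) × (1 − 0.1978) × (1 − 0.1344) × (1 − 0.3379) × (1 − 0.4736).
= 0.8626 × 0.8022 × 0.8656 × 0.6621 × 0.5264 = 0.208761.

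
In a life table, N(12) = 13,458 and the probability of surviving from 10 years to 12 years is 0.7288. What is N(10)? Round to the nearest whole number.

N(10) = N(12) / p = 13,458 / 0.7288 = 18466.

18466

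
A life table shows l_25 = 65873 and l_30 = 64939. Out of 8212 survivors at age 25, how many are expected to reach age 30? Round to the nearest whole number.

8096

The relevant probability is 64939/65873 = 0.985821.
Expected number = 8212 × 0.985821 = 8096.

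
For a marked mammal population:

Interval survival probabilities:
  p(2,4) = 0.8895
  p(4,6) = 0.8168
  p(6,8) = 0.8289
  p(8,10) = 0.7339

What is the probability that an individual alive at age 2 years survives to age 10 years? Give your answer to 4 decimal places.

0.4420

P(survive 2→10) = 0.8895 × 0.8168 × 0.8289 × 0.7339.
= 0.441978.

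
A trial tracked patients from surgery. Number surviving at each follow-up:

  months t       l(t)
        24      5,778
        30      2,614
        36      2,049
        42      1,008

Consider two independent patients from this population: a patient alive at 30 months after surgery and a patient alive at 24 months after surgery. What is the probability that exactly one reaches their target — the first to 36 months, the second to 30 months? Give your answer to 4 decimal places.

p₁ = l(36)/l(30) = 2,049/2,614 = 0.783856; p₂ = l(30)/l(24) = 2,614/5,778 = 0.452406.
P(exactly one) = p₁(1−p₂) + (1−p₁)p₂ = 0.429235 + 0.097785 = 0.527020.

0.5270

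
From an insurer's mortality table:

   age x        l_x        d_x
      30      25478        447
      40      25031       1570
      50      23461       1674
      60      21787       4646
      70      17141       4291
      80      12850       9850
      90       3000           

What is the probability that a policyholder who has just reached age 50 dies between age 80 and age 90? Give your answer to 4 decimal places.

We want 30|10q50 = (l_80 − l_90)/l_50.
This is the probability of reaching 80 but not 90, conditional on being alive at 50: (l_80 − l_90) / l_50.
= (12850 − 3000) / 23461 = 9850 / 23461 = 0.419846.

0.4198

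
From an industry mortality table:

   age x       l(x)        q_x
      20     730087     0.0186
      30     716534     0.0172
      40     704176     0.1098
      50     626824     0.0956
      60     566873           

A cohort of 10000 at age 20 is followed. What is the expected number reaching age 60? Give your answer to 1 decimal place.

The relevant probability is 566873/730087 = 0.776446.
Expected number = 10000 × 0.776446 = 7764.5.

7764.5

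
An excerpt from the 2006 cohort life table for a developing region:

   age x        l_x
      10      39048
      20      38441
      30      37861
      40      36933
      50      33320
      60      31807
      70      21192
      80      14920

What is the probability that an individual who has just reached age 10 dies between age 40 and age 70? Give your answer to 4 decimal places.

0.4031

We want 30|30q10 = (l_40 − l_70)/l_10.
This is the probability of reaching 40 but not 70, conditional on being alive at 10: (l_40 − l_70) / l_10.
= (36933 − 21192) / 39048 = 15741 / 39048 = 0.403119.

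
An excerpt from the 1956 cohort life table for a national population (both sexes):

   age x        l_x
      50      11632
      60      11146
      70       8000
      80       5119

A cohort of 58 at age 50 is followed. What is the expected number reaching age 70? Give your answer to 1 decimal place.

39.9

The relevant probability is 8000/11632 = 0.687758.
Expected number = 58 × 0.687758 = 39.9.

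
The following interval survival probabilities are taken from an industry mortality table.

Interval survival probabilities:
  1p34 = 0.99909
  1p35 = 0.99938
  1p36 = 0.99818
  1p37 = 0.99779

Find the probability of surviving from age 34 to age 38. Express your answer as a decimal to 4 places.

4p34 = 0.99909 × 0.99938 × 0.99818 × 0.99779.
= 0.994451.

0.9945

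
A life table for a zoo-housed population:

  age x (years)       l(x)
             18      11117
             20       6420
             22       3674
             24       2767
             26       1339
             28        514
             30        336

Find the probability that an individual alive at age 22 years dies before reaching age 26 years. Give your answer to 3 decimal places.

0.636

P(die before 26 | alive at 22) = 1 − l(26)/l(22) = 1 − 1339/3674 = (2335)/3674 = 0.635547.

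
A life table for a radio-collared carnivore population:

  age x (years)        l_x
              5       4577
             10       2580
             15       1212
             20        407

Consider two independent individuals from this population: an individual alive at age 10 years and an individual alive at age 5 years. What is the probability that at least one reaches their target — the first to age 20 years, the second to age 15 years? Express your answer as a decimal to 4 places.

p₁ = l_20/l_10 = 407/2580 = 0.157752; p₂ = l_15/l_5 = 1212/4577 = 0.264802.
P(at least one) = 1 − (1−p₁)(1−p₂) = 1 − 0.842248 × 0.735198 = 0.380781.

0.3808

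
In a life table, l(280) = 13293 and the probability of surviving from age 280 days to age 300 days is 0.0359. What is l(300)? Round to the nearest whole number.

l(300) = l(280) × p = 13293 × 0.0359 = 477.

477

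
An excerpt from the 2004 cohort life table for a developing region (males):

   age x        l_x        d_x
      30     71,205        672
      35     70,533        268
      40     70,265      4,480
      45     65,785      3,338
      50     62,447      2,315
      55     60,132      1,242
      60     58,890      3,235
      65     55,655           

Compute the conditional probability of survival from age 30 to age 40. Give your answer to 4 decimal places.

We want 10p30 = l_40/l_30.
The conditional survival probability is l_40/l_30 = 70,265/71,205 = 0.986799.

0.9868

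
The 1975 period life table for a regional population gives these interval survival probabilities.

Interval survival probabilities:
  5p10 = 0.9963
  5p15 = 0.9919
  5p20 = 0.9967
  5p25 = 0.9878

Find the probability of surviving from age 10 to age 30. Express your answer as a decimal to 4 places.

0.9730

Chaining the interval survival probabilities: 0.9963 × 0.9919 × 0.9967 × 0.9878.
= 0.972952.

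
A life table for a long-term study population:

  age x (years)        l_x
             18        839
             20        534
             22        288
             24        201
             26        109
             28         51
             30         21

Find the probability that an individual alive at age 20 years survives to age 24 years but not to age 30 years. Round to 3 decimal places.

0.337

This is the probability of reaching 24 but not 30, conditional on being alive at 20: (l_24 − l_30) / l_20.
= (201 − 21) / 534 = 180 / 534 = 0.337079.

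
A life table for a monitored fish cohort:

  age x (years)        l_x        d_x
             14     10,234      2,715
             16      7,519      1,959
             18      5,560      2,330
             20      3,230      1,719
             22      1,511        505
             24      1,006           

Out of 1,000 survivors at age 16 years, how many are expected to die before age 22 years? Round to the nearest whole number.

The relevant probability is 1 − 1,511/7,519 = 0.799042.
Expected number = 1,000 × 0.799042 = 799.

799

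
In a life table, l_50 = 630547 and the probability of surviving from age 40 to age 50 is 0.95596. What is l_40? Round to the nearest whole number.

659596

l_40 = l_50 / p = 630547 / 0.95596 = 659596.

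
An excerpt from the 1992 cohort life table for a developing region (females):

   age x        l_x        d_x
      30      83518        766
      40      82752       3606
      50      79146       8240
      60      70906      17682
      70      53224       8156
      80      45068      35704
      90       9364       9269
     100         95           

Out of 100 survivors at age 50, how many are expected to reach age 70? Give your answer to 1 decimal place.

67.2

The relevant probability is 53224/79146 = 0.672479.
Expected number = 100 × 0.672479 = 67.2.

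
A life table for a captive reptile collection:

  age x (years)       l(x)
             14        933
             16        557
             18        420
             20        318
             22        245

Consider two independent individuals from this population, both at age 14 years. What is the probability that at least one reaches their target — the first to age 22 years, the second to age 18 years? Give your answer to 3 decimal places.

p₁ = l(22)/l(14) = 245/933 = 0.262594; p₂ = l(18)/l(14) = 420/933 = 0.450161.
P(at least one) = 1 − (1−p₁)(1−p₂) = 1 − 0.737406 × 0.549839 = 0.594545.

0.595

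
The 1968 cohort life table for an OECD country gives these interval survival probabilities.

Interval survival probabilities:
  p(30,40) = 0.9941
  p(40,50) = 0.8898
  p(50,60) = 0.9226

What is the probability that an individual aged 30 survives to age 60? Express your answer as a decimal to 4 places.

0.8161

Chaining the interval survival probabilities: 0.9941 × 0.8898 × 0.9226.
= 0.816086.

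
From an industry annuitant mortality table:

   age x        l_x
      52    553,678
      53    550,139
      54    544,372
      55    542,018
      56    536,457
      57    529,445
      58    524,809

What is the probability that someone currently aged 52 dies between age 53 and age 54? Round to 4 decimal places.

We want 1|1q52 = (l_53 − l_54)/l_52.
This is the probability of reaching 53 but not 54, conditional on being alive at 52: (l_53 − l_54) / l_52.
= (550,139 − 544,372) / 553,678 = 5,767 / 553,678 = 0.010416.

0.0104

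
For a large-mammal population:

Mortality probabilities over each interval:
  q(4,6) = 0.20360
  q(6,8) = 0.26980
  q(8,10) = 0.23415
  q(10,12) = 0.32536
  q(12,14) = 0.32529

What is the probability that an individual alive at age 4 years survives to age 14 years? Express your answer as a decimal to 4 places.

The overall survival probability is (1 − 0.20360) × (1 − 0.26980) × (1 − 0.23415) × (1 − 0.32536) × (1 − 0.32529).
= 0.79640 × 0.73020 × 0.76585 × 0.67464 × 0.67471 = 0.202724.

0.2027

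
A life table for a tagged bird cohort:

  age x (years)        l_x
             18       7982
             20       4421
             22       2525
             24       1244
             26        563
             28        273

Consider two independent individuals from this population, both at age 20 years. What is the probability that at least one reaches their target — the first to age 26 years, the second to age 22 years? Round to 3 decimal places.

0.626

p₁ = l_26/l_20 = 563/4421 = 0.127347; p₂ = l_22/l_20 = 2525/4421 = 0.571138.
P(at least one) = 1 − (1−p₁)(1−p₂) = 1 − 0.872653 × 0.428862 = 0.625752.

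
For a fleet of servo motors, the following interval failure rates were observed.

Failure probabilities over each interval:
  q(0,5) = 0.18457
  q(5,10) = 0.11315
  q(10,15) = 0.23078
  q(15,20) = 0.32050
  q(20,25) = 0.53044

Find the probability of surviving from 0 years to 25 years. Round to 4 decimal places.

0.1775

P(survive 0→25) = (1 − 0.18457) × (1 − 0.11315) × (1 − 0.23078) × (1 − 0.32050) × (1 − 0.53044).
= 0.81543 × 0.88685 × 0.76922 × 0.67950 × 0.46956 = 0.177488.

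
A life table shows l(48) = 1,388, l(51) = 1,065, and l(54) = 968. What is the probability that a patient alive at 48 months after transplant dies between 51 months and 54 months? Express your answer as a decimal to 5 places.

This is the probability of reaching 51 but not 54, conditional on being alive at 48: (l(51) − l(54)) / l(48).
= (1,065 − 968) / 1,388 = 97 / 1,388 = 0.069885.

0.06988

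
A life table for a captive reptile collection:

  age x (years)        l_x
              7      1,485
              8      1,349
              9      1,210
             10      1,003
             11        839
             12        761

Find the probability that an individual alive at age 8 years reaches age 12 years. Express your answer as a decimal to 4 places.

0.5641

The conditional survival probability is l_12/l_8 = 761/1,349 = 0.564122.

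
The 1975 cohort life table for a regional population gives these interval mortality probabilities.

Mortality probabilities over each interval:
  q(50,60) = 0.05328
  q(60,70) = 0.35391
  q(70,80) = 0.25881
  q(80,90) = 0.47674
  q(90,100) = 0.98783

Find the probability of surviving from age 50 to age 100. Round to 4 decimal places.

0.0029

The overall survival probability is (1 − 0.05328) × (1 − 0.35391) × (1 − 0.25881) × (1 − 0.47674) × (1 − 0.98783).
= 0.94672 × 0.64609 × 0.74119 × 0.52326 × 0.01217 = 0.002887.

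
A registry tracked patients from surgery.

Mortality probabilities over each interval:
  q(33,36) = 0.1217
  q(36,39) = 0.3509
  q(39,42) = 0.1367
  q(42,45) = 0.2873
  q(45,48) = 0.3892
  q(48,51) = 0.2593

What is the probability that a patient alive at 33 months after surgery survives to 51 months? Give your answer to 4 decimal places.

0.1587

Survival from 33 to 51 is the product of surviving each interval: (1 − 0.1217) × (1 − 0.3509) × (1 − 0.1367) × (1 − 0.2873) × (1 − 0.3892) × (1 − 0.2593).
= 0.8783 × 0.6491 × 0.8633 × 0.7127 × 0.6108 × 0.7407 = 0.158695.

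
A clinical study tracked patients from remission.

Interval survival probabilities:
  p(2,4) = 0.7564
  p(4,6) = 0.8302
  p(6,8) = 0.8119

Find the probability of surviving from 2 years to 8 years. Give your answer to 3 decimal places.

0.510

Chaining the interval survival probabilities: 0.7564 × 0.8302 × 0.8119.
= 0.509843.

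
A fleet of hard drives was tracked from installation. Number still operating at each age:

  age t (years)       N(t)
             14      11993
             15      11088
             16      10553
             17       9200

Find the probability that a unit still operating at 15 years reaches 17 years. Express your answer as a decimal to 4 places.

The conditional survival probability is N(17)/N(15) = 9200/11088 = 0.829726.

0.8297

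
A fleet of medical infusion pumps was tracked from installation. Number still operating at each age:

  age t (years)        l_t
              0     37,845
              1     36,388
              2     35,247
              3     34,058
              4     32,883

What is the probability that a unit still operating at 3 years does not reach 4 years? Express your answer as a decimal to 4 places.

P(fail before 4 | operational at 3) = 1 − l_4/l_3 = 1 − 32,883/34,058 = (1,175)/34,058 = 0.034500.

0.0345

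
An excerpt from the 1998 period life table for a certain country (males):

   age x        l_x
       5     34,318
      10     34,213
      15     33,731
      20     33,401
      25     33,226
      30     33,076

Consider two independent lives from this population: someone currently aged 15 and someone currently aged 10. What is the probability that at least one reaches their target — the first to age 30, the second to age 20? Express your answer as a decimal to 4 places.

0.9995

p₁ = l_30/l_15 = 33,076/33,731 = 0.980582; p₂ = l_20/l_10 = 33,401/34,213 = 0.976266.
P(at least one) = 1 − (1−p₁)(1−p₂) = 1 − 0.019418 × 0.023734 = 0.999539.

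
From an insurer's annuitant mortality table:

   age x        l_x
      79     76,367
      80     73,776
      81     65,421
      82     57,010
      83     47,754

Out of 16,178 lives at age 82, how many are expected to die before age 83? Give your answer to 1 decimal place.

2626.6

The relevant probability is 1 − 47,754/57,010 = 0.162357.
Expected number = 16,178 × 0.162357 = 2626.6.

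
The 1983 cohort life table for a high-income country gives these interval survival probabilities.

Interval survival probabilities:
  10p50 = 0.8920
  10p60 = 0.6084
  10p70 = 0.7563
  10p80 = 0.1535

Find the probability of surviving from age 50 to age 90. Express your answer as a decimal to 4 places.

0.0630

40p50 = 0.8920 × 0.6084 × 0.7563 × 0.1535.
= 0.063002.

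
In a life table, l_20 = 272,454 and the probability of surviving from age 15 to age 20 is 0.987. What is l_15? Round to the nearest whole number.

l_15 = l_20 / p = 272,454 / 0.987 = 276043.

276043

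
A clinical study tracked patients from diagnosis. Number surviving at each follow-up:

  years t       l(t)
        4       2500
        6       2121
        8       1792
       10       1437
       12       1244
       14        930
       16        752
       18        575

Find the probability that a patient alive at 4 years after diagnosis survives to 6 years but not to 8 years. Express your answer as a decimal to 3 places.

This is the probability of reaching 6 but not 8, conditional on being alive at 4: (l(6) − l(8)) / l(4).
= (2121 − 1792) / 2500 = 329 / 2500 = 0.131600.

0.132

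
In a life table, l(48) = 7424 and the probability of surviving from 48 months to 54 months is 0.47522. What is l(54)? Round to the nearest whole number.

3528

l(54) = l(48) × p = 7424 × 0.47522 = 3528.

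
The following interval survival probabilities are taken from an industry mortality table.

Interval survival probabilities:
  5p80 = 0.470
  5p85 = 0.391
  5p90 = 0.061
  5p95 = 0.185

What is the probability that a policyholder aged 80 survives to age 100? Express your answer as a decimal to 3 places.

20p80 = 0.470 × 0.391 × 0.061 × 0.185.
= 0.002074.

0.002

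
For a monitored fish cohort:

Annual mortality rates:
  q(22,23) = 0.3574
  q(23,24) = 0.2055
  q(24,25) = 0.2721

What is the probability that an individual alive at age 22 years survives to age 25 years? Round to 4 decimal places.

P(survive 22→25) = (1 − 0.3574) × (1 − 0.2055) × (1 − 0.2721).
= 0.6426 × 0.7945 × 0.7279 = 0.371626.

0.3716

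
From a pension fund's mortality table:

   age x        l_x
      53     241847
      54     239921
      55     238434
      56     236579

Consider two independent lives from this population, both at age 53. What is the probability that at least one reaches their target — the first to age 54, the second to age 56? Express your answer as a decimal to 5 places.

p₁ = l_54/l_53 = 239921/241847 = 0.992036; p₂ = l_56/l_53 = 236579/241847 = 0.978218.
P(at least one) = 1 − (1−p₁)(1−p₂) = 1 − 0.007964 × 0.021782 = 0.999827.

0.99983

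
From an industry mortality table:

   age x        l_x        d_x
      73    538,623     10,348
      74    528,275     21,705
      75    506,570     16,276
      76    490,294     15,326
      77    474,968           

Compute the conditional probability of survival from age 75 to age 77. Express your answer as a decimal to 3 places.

The conditional survival probability is l_77/l_75 = 474,968/506,570 = 0.937616.

0.938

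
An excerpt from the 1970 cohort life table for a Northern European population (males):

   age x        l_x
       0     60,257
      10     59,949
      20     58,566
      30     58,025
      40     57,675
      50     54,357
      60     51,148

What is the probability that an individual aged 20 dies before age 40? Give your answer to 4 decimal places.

0.0152

P(die before 40 | alive at 20) = 1 − l_40/l_20 = 1 − 57,675/58,566 = (891)/58,566 = 0.015214.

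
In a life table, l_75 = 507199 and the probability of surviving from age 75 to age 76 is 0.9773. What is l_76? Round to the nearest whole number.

495686

l_76 = l_75 × p = 507199 × 0.9773 = 495686.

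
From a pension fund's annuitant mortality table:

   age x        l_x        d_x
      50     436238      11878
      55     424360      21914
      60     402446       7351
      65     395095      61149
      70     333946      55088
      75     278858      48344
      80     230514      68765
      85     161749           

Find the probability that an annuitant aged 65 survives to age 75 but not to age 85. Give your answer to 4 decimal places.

0.2964

We want 10|10q65 = (l_75 − l_85)/l_65.
This is the probability of reaching 75 but not 85, conditional on being alive at 65: (l_75 − l_85) / l_65.
= (278858 − 161749) / 395095 = 117109 / 395095 = 0.296407.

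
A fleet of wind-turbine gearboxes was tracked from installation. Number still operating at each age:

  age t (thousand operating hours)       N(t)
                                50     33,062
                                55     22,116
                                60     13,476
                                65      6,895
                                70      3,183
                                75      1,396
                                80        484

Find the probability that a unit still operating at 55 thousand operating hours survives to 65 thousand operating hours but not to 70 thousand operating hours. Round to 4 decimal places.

0.1678

This is the probability of reaching 65 but not 70, conditional on being operational at 55: (N(65) − N(70)) / N(55).
= (6,895 − 3,183) / 22,116 = 3,712 / 22,116 = 0.167842.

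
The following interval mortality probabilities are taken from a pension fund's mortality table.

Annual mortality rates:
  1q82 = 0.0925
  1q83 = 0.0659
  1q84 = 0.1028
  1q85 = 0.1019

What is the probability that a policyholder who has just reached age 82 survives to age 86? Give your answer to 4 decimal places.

4p82 = (1 − 0.0925) × (1 − 0.0659) × (1 − 0.1028) × (1 − 0.1019).
= 0.9075 × 0.9341 × 0.8972 × 0.8981 = 0.683052.

0.6831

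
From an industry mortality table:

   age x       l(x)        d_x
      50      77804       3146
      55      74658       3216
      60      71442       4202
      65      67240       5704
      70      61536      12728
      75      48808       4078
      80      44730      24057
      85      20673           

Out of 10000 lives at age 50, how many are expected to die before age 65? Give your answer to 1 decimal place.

1357.8

The relevant probability is 1 − 67240/77804 = 0.135777.
Expected number = 10000 × 0.135777 = 1357.8.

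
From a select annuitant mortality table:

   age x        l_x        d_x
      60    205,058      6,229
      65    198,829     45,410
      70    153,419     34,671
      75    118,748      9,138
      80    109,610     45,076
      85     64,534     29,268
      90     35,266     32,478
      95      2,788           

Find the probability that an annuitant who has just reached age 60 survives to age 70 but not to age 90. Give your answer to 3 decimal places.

0.576

We want 10|20q60 = (l_70 − l_90)/l_60.
This is the probability of reaching 70 but not 90, conditional on being alive at 60: (l_70 − l_90) / l_60.
= (153,419 − 35,266) / 205,058 = 118,153 / 205,058 = 0.576193.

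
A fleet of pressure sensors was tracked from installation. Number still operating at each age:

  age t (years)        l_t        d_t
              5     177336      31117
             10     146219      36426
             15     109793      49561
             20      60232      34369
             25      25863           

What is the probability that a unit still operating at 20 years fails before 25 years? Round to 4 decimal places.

0.5706

P(fail before 25 | operational at 20) = 1 − l_25/l_20 = 1 − 25863/60232 = (34369)/60232 = 0.570610.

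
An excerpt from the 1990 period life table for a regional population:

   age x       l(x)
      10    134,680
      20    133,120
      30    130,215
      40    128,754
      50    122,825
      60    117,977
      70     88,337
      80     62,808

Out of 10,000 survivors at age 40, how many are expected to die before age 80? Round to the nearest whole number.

5122

The relevant probability is 1 − 62,808/128,754 = 0.512186.
Expected number = 10,000 × 0.512186 = 5122.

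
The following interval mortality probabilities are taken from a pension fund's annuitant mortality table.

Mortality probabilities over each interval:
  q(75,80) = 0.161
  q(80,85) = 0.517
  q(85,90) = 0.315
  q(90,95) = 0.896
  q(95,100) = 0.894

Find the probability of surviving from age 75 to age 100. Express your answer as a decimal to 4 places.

0.0031

P(survive 75→100) = (1 − 0.161) × (1 − 0.517) × (1 − 0.315) × (1 − 0.896) × (1 − 0.894).
= 0.839 × 0.483 × 0.685 × 0.104 × 0.106 = 0.003060.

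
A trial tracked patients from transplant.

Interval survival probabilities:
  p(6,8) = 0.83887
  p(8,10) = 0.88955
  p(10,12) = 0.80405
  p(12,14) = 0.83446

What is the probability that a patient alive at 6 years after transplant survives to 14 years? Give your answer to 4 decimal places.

0.5007

Survival from 6 to 14 is the product of surviving each interval: 0.83887 × 0.88955 × 0.80405 × 0.83446.
= 0.500672.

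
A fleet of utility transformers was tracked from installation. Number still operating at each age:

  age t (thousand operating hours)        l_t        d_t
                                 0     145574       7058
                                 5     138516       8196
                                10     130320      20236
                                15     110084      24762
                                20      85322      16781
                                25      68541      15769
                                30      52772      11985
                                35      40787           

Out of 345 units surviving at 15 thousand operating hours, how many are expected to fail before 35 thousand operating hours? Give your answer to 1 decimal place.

217.2

The relevant probability is 1 − 40787/110084 = 0.629492.
Expected number = 345 × 0.629492 = 217.2.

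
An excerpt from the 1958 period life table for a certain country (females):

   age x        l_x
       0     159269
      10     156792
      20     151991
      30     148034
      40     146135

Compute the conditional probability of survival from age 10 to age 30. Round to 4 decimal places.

The conditional survival probability is l_30/l_10 = 148034/156792 = 0.944143.

0.9441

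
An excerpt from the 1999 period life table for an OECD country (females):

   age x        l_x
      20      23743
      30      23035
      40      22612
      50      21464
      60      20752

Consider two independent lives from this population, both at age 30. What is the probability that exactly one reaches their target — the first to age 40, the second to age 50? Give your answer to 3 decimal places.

p₁ = l_40/l_30 = 22612/23035 = 0.981637; p₂ = l_50/l_30 = 21464/23035 = 0.931799.
P(exactly one) = p₁(1−p₂) + (1−p₁)p₂ = 0.066949 + 0.017111 = 0.084059.

0.084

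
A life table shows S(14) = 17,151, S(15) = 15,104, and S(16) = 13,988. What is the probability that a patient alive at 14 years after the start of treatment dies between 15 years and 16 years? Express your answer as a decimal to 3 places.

0.065

This is the probability of reaching 15 but not 16, conditional on being alive at 14: (S(15) − S(16)) / S(14).
= (15,104 − 13,988) / 17,151 = 1,116 / 17,151 = 0.065069.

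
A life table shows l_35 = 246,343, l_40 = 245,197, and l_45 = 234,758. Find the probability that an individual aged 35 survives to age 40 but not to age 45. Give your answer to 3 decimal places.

0.042

We want 5|5q35 = (l_40 − l_45)/l_35.
This is the probability of reaching 40 but not 45, conditional on being alive at 35: (l_40 − l_45) / l_35.
= (245,197 − 234,758) / 246,343 = 10,439 / 246,343 = 0.042376.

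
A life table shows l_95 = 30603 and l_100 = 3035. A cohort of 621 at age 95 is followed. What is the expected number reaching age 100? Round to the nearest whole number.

The relevant probability is 3035/30603 = 0.099173.
Expected number = 621 × 0.099173 = 62.

62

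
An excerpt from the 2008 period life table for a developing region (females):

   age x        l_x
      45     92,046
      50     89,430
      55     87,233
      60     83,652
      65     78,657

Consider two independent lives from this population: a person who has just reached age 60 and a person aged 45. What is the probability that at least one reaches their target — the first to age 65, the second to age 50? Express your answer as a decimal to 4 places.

0.9983

p₁ = l_65/l_60 = 78,657/83,652 = 0.940288; p₂ = l_50/l_45 = 89,430/92,046 = 0.971579.
P(at least one) = 1 − (1−p₁)(1−p₂) = 1 − 0.059712 × 0.028421 = 0.998303.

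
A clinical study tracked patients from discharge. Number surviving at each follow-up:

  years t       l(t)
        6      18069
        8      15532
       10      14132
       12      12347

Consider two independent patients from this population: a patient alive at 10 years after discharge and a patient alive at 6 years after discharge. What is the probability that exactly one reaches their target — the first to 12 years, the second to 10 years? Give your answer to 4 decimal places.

0.2892

p₁ = l(12)/l(10) = 12347/14132 = 0.873691; p₂ = l(10)/l(6) = 14132/18069 = 0.782113.
P(exactly one) = p₁(1−p₂) + (1−p₁)p₂ = 0.190366 + 0.098788 = 0.289154.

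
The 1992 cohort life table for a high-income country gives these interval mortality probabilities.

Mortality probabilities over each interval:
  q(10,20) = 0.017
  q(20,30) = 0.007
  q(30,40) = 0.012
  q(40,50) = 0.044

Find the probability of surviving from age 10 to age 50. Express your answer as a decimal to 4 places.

The overall survival probability is (1 − 0.017) × (1 − 0.007) × (1 − 0.012) × (1 − 0.044).
= 0.983 × 0.993 × 0.988 × 0.956 = 0.921972.

0.9220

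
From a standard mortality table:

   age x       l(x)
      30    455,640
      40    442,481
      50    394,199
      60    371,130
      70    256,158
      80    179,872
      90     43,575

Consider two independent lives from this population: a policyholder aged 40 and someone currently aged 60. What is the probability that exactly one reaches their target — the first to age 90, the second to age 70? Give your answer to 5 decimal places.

0.65275

p₁ = l(90)/l(40) = 43,575/442,481 = 0.098479; p₂ = l(70)/l(60) = 256,158/371,130 = 0.690211.
P(exactly one) = p₁(1−p₂) + (1−p₁)p₂ = 0.030508 + 0.622240 = 0.652747.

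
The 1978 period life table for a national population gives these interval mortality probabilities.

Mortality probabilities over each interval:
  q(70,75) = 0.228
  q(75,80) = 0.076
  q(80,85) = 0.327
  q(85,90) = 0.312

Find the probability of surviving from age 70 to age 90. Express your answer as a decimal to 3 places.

P(survive 70→90) = (1 − 0.228) × (1 − 0.076) × (1 − 0.327) × (1 − 0.312).
= 0.772 × 0.924 × 0.673 × 0.688 = 0.330288.

0.330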